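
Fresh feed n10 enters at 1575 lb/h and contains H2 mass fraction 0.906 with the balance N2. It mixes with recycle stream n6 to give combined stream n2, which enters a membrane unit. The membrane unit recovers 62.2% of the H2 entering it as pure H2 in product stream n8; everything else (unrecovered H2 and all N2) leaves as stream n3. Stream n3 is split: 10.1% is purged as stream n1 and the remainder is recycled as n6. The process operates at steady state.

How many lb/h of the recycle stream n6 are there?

N2 enters only via n10 and leaves only via the purge: 1575×0.094 = 0.101×(N2 in n3), and the membrane unit passes all N2, so N2 in n2 = N2 in n3 = 1465.8 lb/h.
H2 in n2: m_A = 1575×0.906 + (1−0.101)·(1−0.622)·m_A, so m_A = 1427/0.6602 = 2161.5 lb/h.
n3 = (1−0.622)×2161.5 + 1465.8 = 2282.9 lb/h.
Recycle n6 = (1−0.101)×2282.9 = 2052.3 lb/h.

2052 lb/h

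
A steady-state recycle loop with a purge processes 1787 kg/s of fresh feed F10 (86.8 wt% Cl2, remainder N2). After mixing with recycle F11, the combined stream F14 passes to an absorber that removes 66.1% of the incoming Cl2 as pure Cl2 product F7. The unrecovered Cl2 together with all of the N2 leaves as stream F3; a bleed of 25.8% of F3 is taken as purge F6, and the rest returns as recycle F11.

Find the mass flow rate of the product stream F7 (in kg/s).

Cl2 in F14: m_A = 1787×0.868 + (1−0.258)·(1−0.661)·m_A, so m_A = 1551.1/0.7485 = 2072.4 kg/s.
Product F7 = 0.661×2072.4 = 1369.9 kg/s.

1370 kg/s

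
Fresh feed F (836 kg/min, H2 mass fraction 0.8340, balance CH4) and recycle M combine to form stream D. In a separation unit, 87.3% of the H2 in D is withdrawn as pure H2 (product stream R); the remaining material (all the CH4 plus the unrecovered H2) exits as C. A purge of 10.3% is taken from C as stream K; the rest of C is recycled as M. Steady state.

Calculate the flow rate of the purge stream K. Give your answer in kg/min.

149.1 kg/min

CH4 enters only via F and leaves only via the purge: 836×0.166 = 0.103×(CH4 in C), and the separation unit passes all CH4, so CH4 in D = CH4 in C = 1347.3 kg/min.
H2 in D: m_A = 836×0.834 + (1−0.103)·(1−0.873)·m_A, so m_A = 697.22/0.8861 = 786.86 kg/min.
C = (1−0.873)×786.86 + 1347.3 = 1447.3 kg/min.
Purge K = 0.103×1447.3 = 149.07 kg/min.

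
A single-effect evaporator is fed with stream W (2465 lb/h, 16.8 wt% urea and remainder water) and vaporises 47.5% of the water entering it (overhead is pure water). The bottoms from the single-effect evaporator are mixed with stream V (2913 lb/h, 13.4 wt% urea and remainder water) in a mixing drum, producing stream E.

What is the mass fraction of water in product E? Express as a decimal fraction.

Vapour removed = 0.475×0.832×2465 = 974.17 lb/h; concentrate = 1490.8 lb/h.
water reaching the mixer = 1076.7 (from concentrate) + 2913×0.866 = 3599.4 lb/h.
Product flow = 1490.8 + 2913 = 4403.8 lb/h; water fraction = 0.8173.

0.8173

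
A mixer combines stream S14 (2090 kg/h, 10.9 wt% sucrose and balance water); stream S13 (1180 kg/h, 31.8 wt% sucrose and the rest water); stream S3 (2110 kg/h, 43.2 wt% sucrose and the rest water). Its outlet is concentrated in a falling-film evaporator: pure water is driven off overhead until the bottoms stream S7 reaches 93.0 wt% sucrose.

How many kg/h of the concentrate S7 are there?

1629 kg/h

sucrose entering = 2090×0.109 + 1180×0.318 + 2110×0.432 = 1514.6 kg/h.
All sucrose reports to S7, so S7 = 1514.6/0.930 = 1628.6 kg/h.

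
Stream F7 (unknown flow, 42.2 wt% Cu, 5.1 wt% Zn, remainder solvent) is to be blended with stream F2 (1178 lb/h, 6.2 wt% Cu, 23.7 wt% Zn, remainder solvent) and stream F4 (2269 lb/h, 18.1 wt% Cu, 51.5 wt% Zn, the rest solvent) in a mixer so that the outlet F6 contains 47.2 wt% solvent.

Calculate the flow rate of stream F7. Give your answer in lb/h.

2026 lb/h

Let F7 be the unknown flow. Total out = 3447 + F7.
solvent balance: 1515.6 + 0.527·F7 = 0.472·(3447 + F7)
(0.527 − 0.472)·F7 = 0.472×3447 − 1515.6 = 111.43
F7 = 111.43 / 0.055 = 2026 lb/h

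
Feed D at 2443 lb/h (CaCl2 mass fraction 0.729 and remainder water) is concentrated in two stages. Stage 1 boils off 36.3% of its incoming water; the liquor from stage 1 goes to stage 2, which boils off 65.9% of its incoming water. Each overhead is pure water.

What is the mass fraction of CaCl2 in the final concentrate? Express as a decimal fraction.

water in feed = 2443×0.271 = 662.05 lb/h.
After stage 1: water left = (1−0.363)×662.05 = 421.73; stream total = 2202.7 lb/h.
After stage 2: water left = (1−0.659)×421.73 = 143.81; final concentrate = 1924.8 lb/h.
CaCl2 fraction = 1780.9/1924.8 = 0.925.

0.925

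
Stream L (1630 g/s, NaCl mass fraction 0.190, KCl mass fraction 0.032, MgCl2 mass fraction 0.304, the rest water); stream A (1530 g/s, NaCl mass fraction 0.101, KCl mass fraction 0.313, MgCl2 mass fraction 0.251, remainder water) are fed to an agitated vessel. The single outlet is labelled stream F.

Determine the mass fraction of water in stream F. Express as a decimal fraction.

Total flow out = 1630 + 1530 = 3160 g/s.
water in = 1630×0.474 + 1530×0.335 = 1285.2 g/s.
water mass fraction in F = 1285.2/3160 = 0.407.

0.407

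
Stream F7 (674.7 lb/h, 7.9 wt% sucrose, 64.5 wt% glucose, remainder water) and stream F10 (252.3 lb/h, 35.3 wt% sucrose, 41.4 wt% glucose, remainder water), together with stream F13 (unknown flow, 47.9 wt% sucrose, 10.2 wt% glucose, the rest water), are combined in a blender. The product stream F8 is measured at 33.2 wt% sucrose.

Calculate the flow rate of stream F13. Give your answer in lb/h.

Let F13 be the unknown flow. Total out = 927 + F13.
sucrose balance: 142.36 + 0.479·F13 = 0.332·(927 + F13)
(0.479 − 0.332)·F13 = 0.332×927 − 142.36 = 165.4
F13 = 165.4 / 0.147 = 1125.2 lb/h

1125 lb/h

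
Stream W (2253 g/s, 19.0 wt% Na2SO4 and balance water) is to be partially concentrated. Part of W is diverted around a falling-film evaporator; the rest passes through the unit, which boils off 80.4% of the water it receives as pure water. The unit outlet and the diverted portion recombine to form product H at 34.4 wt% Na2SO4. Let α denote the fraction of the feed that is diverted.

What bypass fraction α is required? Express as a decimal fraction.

All 2253×0.190 = 428.07 g/s of Na2SO4 reaches H, so H = 428.07/0.344 = 1244.4 g/s and vapour = 1008.6 g/s.
The evaporator receives (1−α)·2253 of feed at 0.810 water and removes 0.804 of that water:
0.804×0.810×(1−α)×2253 = 1008.6
(1−α) = 1008.6/1467.2 = 0.6874;  α = 0.3126.

0.313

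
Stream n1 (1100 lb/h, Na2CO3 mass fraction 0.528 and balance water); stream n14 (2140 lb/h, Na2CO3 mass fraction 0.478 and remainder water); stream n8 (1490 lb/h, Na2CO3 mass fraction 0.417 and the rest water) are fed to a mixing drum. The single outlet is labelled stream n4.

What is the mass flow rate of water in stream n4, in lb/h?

2505 lb/h

water out = water in = 1100×0.472 + 2140×0.522 + 1490×0.583 = 2504.9 lb/h.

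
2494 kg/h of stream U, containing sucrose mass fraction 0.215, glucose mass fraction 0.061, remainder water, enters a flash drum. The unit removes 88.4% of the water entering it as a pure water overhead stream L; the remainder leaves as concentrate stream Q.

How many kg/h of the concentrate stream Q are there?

897.8 kg/h

water entering = 2494×0.724 = 1805.7 kg/h; overhead removed = 0.884×1805.7 = 1596.2 kg/h.
Concentrate = 2494 − 1596.2 = 897.8 kg/h.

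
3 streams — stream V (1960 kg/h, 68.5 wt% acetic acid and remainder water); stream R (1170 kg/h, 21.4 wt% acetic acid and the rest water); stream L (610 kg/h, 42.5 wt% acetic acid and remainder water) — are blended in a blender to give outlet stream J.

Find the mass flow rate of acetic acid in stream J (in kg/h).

1852 kg/h

acetic acid out = acetic acid in = 1960×0.685 + 1170×0.214 + 610×0.425 = 1852.2 kg/h.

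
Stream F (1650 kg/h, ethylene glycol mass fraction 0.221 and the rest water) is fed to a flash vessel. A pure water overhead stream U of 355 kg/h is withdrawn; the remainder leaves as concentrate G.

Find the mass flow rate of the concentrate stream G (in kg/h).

1295 kg/h

Concentrate = 1650 − 355 = 1295 kg/h.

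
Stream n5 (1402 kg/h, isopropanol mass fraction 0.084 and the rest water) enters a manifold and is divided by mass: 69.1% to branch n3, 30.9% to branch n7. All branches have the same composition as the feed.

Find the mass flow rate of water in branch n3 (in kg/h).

887.4 kg/h

Branch n3 total = 0.691×1402 = 968.78 kg/h.
water in n3 = 0.916×968.78 = 887.4 kg/h.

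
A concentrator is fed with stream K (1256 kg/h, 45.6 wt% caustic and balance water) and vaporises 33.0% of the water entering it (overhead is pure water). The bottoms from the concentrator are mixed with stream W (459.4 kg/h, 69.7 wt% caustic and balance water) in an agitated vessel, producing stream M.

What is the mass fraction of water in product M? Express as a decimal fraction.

Vapour removed = 0.330×0.544×1256 = 225.48 kg/h; concentrate = 1030.5 kg/h.
water reaching the mixer = 457.79 (from concentrate) + 459.4×0.303 = 596.99 kg/h.
Product flow = 1030.5 + 459.4 = 1489.9 kg/h; water fraction = 0.401.

0.401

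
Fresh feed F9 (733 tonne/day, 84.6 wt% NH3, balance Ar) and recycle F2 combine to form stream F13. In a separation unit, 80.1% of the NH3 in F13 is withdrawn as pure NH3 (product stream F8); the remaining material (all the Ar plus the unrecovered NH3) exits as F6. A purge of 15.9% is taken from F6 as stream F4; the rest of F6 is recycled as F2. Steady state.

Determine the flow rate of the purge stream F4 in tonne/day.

Ar enters only via F9 and leaves only via the purge: 733×0.154 = 0.159×(Ar in F6), and the separation unit passes all Ar, so Ar in F13 = Ar in F6 = 709.95 tonne/day.
NH3 in F13: m_A = 733×0.846 + (1−0.159)·(1−0.801)·m_A, so m_A = 620.12/0.8326 = 744.76 tonne/day.
F6 = (1−0.801)×744.76 + 709.95 = 858.16 tonne/day.
Purge F4 = 0.159×858.16 = 136.45 tonne/day.

136.4 tonne/day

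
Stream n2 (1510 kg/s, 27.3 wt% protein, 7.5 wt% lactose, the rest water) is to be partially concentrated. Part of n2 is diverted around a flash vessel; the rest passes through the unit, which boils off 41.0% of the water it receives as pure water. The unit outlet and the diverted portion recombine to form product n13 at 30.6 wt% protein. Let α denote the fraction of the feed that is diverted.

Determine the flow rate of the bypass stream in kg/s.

900.8 kg/s

All 1510×0.273 = 412.23 kg/s of protein reaches n13, so n13 = 412.23/0.306 = 1347.2 kg/s and vapour = 162.84 kg/s.
The evaporator receives (1−α)·1510 of feed at 0.652 water and removes 0.410 of that water:
0.410×0.652×(1−α)×1510 = 162.84
(1−α) = 162.84/403.65 = 0.4034;  α = 0.5966.
Bypass flow = 0.5966×1510 = 900.83 kg/s.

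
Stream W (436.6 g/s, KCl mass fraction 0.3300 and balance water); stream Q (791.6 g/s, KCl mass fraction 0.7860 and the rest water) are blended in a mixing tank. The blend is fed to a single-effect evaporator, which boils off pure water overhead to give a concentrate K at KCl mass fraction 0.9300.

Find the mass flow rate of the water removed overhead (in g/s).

KCl entering = 436.6×0.330 + 791.6×0.786 = 766.28 g/s.
All KCl reports to K, so K = 766.28/0.930 = 823.95 g/s.
Total feed = 1228.2 g/s; overhead = 1228.2 − 823.95 = 404.25 g/s.

404.2 g/s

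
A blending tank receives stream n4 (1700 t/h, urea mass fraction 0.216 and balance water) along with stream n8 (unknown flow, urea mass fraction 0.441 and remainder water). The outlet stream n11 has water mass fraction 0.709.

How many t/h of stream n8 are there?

850 t/h

Let n8 be the unknown flow. Total out = 1700 + n8.
water balance: 1332.8 + 0.559·n8 = 0.709·(1700 + n8)
(0.559 − 0.709)·n8 = 0.709×1700 − 1332.8 = -127.5
n8 = -127.5 / -0.150 = 850 t/h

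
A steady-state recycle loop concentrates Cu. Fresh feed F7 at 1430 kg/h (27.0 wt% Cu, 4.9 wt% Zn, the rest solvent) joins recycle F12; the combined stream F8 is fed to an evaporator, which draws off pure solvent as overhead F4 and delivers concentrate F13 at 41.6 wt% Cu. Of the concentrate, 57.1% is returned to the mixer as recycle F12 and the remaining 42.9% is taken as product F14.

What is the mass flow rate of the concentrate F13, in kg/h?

Overall Cu balance (none leaves overhead): Cu in fresh feed = Cu in product, i.e. 1430×0.270 = (1−0.571)·F13·0.416.
F13 = 386.1/(0.416×0.429) = 2163.5 kg/h.

2163 kg/h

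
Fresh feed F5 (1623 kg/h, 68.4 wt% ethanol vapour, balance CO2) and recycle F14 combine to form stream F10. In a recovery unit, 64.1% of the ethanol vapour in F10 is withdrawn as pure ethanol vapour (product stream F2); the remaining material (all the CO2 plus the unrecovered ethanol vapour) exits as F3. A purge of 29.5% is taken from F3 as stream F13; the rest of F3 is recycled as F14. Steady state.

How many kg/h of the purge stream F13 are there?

CO2 enters only via F5 and leaves only via the purge: 1623×0.316 = 0.295×(CO2 in F3), and the recovery unit passes all CO2, so CO2 in F10 = CO2 in F3 = 1738.5 kg/h.
ethanol vapour in F10: m_A = 1623×0.684 + (1−0.295)·(1−0.641)·m_A, so m_A = 1110.1/0.7469 = 1486.3 kg/h.
F3 = (1−0.641)×1486.3 + 1738.5 = 2272.1 kg/h.
Purge F13 = 0.295×2272.1 = 670.28 kg/h.

670.3 kg/h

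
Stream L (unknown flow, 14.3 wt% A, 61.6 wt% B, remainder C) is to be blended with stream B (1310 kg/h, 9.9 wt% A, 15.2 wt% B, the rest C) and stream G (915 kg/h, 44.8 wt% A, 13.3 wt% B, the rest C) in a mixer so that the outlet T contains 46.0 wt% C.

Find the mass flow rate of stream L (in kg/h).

Let L be the unknown flow. Total out = 2225 + L.
C balance: 1364.6 + 0.241·L = 0.460·(2225 + L)
(0.241 − 0.460)·L = 0.460×2225 − 1364.6 = -341.08
L = -341.08 / -0.219 = 1557.4 kg/h

1557 kg/h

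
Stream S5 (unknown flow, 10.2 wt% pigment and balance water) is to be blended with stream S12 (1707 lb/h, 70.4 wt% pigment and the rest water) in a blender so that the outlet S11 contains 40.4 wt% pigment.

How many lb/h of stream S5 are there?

Let S5 be the unknown flow. Total out = 1707 + S5.
pigment balance: 1201.7 + 0.102·S5 = 0.404·(1707 + S5)
(0.102 − 0.404)·S5 = 0.404×1707 − 1201.7 = -512.1
S5 = -512.1 / -0.302 = 1695.7 lb/h

1696 lb/h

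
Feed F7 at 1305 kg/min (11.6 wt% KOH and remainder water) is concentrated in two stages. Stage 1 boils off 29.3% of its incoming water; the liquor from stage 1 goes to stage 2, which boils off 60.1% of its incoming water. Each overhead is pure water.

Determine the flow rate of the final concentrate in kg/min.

water in feed = 1305×0.884 = 1153.6 kg/min.
After stage 1: water left = (1−0.293)×1153.6 = 815.61; stream total = 966.99 kg/min.
After stage 2: water left = (1−0.601)×815.61 = 325.43; final concentrate = 476.81 kg/min.

476.8 kg/min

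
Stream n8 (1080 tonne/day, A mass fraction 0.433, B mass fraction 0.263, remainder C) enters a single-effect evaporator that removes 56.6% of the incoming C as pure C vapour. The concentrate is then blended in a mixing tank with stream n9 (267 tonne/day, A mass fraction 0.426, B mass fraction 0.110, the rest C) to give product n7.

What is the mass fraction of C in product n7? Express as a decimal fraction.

Vapour removed = 0.566×0.304×1080 = 185.83 tonne/day; concentrate = 894.17 tonne/day.
C reaching the mixer = 142.49 (from concentrate) + 267×0.464 = 266.38 tonne/day.
Product flow = 894.17 + 267 = 1161.2 tonne/day; C fraction = 0.229.

0.229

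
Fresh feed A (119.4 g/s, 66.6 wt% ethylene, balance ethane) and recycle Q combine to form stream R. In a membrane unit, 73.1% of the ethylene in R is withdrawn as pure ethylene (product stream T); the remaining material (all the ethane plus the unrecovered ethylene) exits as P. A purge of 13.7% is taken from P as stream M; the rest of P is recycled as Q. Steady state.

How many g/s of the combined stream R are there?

ethane enters only via A and leaves only via the purge: 119.4×0.334 = 0.137×(ethane in P), and the membrane unit passes all ethane, so ethane in R = ethane in P = 291.09 g/s.
ethylene in R: m_A = 119.4×0.666 + (1−0.137)·(1−0.731)·m_A, so m_A = 79.52/0.7679 = 103.56 g/s.
R = 103.56 + 291.09 = 394.65 g/s.

394.7 g/s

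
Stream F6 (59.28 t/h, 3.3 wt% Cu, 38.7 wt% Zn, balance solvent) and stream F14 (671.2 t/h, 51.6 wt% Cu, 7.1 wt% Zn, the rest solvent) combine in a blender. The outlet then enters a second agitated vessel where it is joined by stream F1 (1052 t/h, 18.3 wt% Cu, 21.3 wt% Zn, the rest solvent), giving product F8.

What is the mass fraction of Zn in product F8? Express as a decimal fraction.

Overall, product flow = 1782.5 t/h.
Zn in = 59.28×0.387 + 671.2×0.071 + 1052×0.213 = 294.67 t/h.
Zn fraction in F8 = 0.165.

0.165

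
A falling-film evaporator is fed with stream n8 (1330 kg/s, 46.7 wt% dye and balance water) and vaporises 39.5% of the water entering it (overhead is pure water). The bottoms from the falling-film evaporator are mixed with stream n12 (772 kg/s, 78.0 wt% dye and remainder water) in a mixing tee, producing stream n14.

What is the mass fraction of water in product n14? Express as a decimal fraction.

0.3286

Vapour removed = 0.395×0.533×1330 = 280.01 kg/s; concentrate = 1050 kg/s.
water reaching the mixer = 428.88 (from concentrate) + 772×0.220 = 598.72 kg/s.
Product flow = 1050 + 772 = 1822 kg/s; water fraction = 0.3286.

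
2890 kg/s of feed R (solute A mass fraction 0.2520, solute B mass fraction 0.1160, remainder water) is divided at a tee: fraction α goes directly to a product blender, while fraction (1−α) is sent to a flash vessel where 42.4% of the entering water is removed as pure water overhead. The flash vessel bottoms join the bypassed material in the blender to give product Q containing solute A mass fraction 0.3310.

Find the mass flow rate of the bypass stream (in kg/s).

All 2890×0.252 = 728.28 kg/s of solute A reaches Q, so Q = 728.28/0.331 = 2200.2 kg/s and vapour = 689.76 kg/s.
The evaporator receives (1−α)·2890 of feed at 0.632 water and removes 0.424 of that water:
0.424×0.632×(1−α)×2890 = 689.76
(1−α) = 689.76/774.43 = 0.8907;  α = 0.1093.
Bypass flow = 0.1093×2890 = 315.97 kg/s.

316 kg/s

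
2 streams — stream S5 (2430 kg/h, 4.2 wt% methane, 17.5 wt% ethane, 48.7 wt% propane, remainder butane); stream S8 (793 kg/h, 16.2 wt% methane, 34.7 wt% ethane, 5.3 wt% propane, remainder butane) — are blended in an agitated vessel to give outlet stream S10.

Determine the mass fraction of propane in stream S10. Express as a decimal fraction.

0.3802

Total flow out = 2430 + 793 = 3223 kg/h.
propane in = 2430×0.487 + 793×0.053 = 1225.4 kg/h.
propane mass fraction in S10 = 1225.4/3223 = 0.3802.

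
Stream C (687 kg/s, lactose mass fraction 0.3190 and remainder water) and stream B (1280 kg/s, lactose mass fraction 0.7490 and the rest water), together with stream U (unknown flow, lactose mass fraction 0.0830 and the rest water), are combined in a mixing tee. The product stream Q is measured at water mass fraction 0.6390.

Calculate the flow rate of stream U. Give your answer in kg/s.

1683 kg/s

Let U be the unknown flow. Total out = 1967 + U.
water balance: 789.13 + 0.917·U = 0.639·(1967 + U)
(0.917 − 0.639)·U = 0.639×1967 − 789.13 = 467.79
U = 467.79 / 0.278 = 1682.7 kg/s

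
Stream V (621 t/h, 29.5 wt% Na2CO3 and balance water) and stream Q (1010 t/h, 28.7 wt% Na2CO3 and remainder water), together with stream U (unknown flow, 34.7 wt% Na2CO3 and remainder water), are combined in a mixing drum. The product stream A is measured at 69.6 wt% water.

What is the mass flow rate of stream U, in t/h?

Let U be the unknown flow. Total out = 1631 + U.
water balance: 1157.9 + 0.653·U = 0.696·(1631 + U)
(0.653 − 0.696)·U = 0.696×1631 − 1157.9 = -22.759
U = -22.759 / -0.043 = 529.28 t/h

529.3 t/h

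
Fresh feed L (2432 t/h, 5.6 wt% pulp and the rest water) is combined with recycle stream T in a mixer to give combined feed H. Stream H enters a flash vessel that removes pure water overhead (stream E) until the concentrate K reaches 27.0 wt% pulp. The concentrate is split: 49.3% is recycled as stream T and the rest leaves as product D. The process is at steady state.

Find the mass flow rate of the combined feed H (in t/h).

2922 t/h

Overall pulp balance (none leaves overhead): pulp in fresh feed = pulp in product, i.e. 2432×0.056 = (1−0.493)·K·0.270.
K = 136.19/(0.270×0.507) = 994.9 t/h.
Recycle T = 0.493×994.9 = 490.49 t/h.
Combined feed H = 2432 + 490.49 = 2922.5 t/h.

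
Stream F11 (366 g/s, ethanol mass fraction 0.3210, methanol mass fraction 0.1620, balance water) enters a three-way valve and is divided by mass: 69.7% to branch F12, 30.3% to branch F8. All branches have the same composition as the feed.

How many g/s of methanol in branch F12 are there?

Branch F12 total = 0.697×366 = 255.1 g/s.
methanol in F12 = 0.162×255.1 = 41.327 g/s.

41.33 g/s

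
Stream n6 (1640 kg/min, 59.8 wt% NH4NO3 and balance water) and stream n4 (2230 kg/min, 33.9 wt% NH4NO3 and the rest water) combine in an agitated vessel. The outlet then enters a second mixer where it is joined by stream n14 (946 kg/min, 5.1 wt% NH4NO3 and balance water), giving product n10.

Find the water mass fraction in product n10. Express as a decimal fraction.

0.629

Overall, product flow = 4816 kg/min.
water in = 1640×0.402 + 2230×0.661 + 946×0.949 = 3031.1 kg/min.
water fraction in n10 = 0.629.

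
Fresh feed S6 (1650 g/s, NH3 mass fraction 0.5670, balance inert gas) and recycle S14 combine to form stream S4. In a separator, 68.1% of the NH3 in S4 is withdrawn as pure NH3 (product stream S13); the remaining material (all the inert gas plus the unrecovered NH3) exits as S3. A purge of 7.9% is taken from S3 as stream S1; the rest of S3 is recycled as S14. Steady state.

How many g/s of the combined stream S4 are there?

inert gas enters only via S6 and leaves only via the purge: 1650×0.433 = 0.079×(inert gas in S3), and the separator passes all inert gas, so inert gas in S4 = inert gas in S3 = 9043.7 g/s.
NH3 in S4: m_A = 1650×0.567 + (1−0.079)·(1−0.681)·m_A, so m_A = 935.55/0.7062 = 1324.8 g/s.
S4 = 1324.8 + 9043.7 = 10368 g/s.

10370 g/s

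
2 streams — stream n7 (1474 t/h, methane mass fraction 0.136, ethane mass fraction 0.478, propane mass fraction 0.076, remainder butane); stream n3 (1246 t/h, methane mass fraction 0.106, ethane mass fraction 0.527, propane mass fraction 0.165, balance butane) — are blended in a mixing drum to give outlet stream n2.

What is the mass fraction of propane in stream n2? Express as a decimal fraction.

Total flow out = 1474 + 1246 = 2720 t/h.
propane in = 1474×0.076 + 1246×0.165 = 317.61 t/h.
propane mass fraction in n2 = 317.61/2720 = 0.117.

0.117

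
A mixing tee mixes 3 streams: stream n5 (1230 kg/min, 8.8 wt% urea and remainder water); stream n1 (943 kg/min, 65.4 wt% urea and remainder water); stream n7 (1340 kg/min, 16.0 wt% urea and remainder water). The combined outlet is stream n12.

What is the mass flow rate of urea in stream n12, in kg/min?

939.4 kg/min

urea out = urea in = 1230×0.088 + 943×0.654 + 1340×0.160 = 939.36 kg/min.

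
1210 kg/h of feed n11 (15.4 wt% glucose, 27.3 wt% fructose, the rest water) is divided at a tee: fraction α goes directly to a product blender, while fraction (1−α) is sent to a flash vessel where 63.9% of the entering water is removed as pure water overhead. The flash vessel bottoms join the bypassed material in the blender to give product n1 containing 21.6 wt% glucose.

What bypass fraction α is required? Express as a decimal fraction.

0.216

All 1210×0.154 = 186.34 kg/h of glucose reaches n1, so n1 = 186.34/0.216 = 862.69 kg/h and vapour = 347.31 kg/h.
The evaporator receives (1−α)·1210 of feed at 0.573 water and removes 0.639 of that water:
0.639×0.573×(1−α)×1210 = 347.31
(1−α) = 347.31/443.04 = 0.7839;  α = 0.2161.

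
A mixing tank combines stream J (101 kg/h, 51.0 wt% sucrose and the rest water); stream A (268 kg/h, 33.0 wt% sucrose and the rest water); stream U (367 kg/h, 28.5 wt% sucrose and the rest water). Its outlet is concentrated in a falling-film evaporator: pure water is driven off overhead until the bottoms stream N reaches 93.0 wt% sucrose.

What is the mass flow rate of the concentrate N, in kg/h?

sucrose entering = 101×0.510 + 268×0.330 + 367×0.285 = 244.54 kg/h.
All sucrose reports to N, so N = 244.54/0.930 = 262.95 kg/h.

263 kg/h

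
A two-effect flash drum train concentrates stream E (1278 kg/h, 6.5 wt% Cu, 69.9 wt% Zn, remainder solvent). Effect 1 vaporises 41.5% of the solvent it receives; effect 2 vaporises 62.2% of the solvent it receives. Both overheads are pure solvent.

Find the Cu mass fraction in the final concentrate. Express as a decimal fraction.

solvent in feed = 1278×0.236 = 301.61 kg/h.
After stage 1: solvent left = (1−0.415)×301.61 = 176.44; stream total = 1152.8 kg/h.
After stage 2: solvent left = (1−0.622)×176.44 = 66.695; final concentrate = 1043.1 kg/h.
Cu fraction = 83.07/1043.1 = 0.080.

0.080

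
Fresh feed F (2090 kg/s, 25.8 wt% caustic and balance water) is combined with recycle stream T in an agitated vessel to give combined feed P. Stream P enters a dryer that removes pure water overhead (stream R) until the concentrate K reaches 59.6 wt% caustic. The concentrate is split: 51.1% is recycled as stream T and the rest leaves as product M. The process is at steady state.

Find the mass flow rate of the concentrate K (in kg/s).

Overall caustic balance (none leaves overhead): caustic in fresh feed = caustic in product, i.e. 2090×0.258 = (1−0.511)·K·0.596.
K = 539.22/(0.596×0.489) = 1850.2 kg/s.

1850 kg/s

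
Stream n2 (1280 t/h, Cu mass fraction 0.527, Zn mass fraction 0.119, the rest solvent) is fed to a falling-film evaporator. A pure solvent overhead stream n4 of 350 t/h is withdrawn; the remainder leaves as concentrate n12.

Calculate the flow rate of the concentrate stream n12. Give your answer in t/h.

Concentrate = 1280 − 350 = 930 t/h.

930 t/h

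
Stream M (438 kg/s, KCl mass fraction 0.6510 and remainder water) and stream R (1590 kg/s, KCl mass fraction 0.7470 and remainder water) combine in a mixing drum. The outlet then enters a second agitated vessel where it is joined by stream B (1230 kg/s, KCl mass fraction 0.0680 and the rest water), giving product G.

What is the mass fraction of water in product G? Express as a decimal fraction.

Overall, product flow = 3258 kg/s.
water in = 438×0.349 + 1590×0.253 + 1230×0.932 = 1701.5 kg/s.
water fraction in G = 0.5223.

0.5223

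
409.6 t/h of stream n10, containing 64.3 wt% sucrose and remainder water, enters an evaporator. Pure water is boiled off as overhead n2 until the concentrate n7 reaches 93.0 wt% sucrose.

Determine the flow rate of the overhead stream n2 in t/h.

sucrose is conserved: 409.6×0.643 = 263.37 t/h all reports to the concentrate.
Concentrate = 263.37/(target fraction) = 283.2 t/h.
Overhead = 409.6 − 283.2 = 126.4 t/h.

126.4 t/h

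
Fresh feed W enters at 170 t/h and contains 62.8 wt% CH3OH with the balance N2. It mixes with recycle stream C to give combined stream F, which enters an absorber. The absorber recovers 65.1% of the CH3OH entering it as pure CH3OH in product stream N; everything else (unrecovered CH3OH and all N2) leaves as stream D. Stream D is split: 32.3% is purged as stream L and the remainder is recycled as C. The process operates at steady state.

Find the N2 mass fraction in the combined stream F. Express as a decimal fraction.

0.583

N2 enters only via W and leaves only via the purge: 170×0.372 = 0.323×(N2 in D), and the absorber passes all N2, so N2 in F = N2 in D = 195.79 t/h.
CH3OH in F: m_A = 170×0.628 + (1−0.323)·(1−0.651)·m_A, so m_A = 106.76/0.7637 = 139.79 t/h.
F = 139.79 + 195.79 = 335.58 t/h.
N2 fraction in F = 195.79/335.58 = 0.583.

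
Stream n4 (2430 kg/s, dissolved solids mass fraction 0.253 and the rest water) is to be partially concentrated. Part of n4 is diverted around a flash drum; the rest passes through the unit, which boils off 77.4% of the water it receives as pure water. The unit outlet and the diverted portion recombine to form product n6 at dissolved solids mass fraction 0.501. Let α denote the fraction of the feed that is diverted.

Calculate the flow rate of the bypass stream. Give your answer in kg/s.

All 2430×0.253 = 614.79 kg/s of dissolved solids reaches n6, so n6 = 614.79/0.501 = 1227.1 kg/s and vapour = 1202.9 kg/s.
The evaporator receives (1−α)·2430 of feed at 0.747 water and removes 0.774 of that water:
0.774×0.747×(1−α)×2430 = 1202.9
(1−α) = 1202.9/1405 = 0.8562;  α = 0.1438.
Bypass flow = 0.1438×2430 = 349.54 kg/s.

349.5 kg/s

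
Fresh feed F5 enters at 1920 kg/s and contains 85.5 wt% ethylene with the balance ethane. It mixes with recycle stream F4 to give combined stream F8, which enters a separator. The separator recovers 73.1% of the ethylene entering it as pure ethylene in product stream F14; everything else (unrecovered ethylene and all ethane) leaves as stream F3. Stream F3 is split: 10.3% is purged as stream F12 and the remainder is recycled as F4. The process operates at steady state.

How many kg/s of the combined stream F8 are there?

ethane enters only via F5 and leaves only via the purge: 1920×0.145 = 0.103×(ethane in F3), and the separator passes all ethane, so ethane in F8 = ethane in F3 = 2702.9 kg/s.
ethylene in F8: m_A = 1920×0.855 + (1−0.103)·(1−0.731)·m_A, so m_A = 1641.6/0.7587 = 2163.7 kg/s.
F8 = 2163.7 + 2702.9 = 4866.6 kg/s.

4867 kg/s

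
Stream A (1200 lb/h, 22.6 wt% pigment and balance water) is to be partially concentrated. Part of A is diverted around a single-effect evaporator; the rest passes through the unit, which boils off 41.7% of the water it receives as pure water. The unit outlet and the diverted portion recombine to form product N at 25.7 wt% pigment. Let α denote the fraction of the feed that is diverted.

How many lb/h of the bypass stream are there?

All 1200×0.226 = 271.2 lb/h of pigment reaches N, so N = 271.2/0.257 = 1055.3 lb/h and vapour = 144.75 lb/h.
The evaporator receives (1−α)·1200 of feed at 0.774 water and removes 0.417 of that water:
0.417×0.774×(1−α)×1200 = 144.75
(1−α) = 144.75/387.31 = 0.3737;  α = 0.6263.
Bypass flow = 0.6263×1200 = 751.53 lb/h.

751.5 lb/h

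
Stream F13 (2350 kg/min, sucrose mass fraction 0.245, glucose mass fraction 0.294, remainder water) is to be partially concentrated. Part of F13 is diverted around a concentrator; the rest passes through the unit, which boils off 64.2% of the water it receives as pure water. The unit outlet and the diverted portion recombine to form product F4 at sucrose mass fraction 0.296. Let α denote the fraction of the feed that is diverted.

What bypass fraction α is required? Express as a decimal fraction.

0.418

All 2350×0.245 = 575.75 kg/min of sucrose reaches F4, so F4 = 575.75/0.296 = 1945.1 kg/min and vapour = 404.9 kg/min.
The evaporator receives (1−α)·2350 of feed at 0.461 water and removes 0.642 of that water:
0.642×0.461×(1−α)×2350 = 404.9
(1−α) = 404.9/695.51 = 0.5822;  α = 0.4178.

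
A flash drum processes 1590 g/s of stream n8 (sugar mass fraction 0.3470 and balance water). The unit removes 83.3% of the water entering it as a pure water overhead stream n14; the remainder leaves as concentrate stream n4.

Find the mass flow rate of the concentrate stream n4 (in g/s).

water entering = 1590×0.653 = 1038.3 g/s; overhead removed = 0.833×1038.3 = 864.88 g/s.
Concentrate = 1590 − 864.88 = 725.12 g/s.

725.1 g/s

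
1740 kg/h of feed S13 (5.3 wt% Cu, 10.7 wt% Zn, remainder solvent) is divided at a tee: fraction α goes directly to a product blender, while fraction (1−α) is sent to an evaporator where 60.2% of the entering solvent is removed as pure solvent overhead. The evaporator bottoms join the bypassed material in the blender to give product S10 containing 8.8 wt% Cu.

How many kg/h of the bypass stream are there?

All 1740×0.053 = 92.22 kg/h of Cu reaches S10, so S10 = 92.22/0.088 = 1048 kg/h and vapour = 692.05 kg/h.
The evaporator receives (1−α)·1740 of feed at 0.840 solvent and removes 0.602 of that solvent:
0.602×0.840×(1−α)×1740 = 692.05
(1−α) = 692.05/879.88 = 0.7865;  α = 0.2135.
Bypass flow = 0.2135×1740 = 371.46 kg/h.

371.5 kg/h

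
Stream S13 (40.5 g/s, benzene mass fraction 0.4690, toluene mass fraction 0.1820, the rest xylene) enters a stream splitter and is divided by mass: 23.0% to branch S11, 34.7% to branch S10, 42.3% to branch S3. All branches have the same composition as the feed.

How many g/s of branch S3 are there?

Branch S3 flow = 0.423×40.5 = 17.131 g/s.

17.13 g/s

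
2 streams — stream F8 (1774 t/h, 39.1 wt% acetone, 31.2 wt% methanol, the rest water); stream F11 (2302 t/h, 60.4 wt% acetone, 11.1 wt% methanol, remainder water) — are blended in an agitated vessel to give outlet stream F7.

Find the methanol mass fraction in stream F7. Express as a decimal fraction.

0.198

Total flow out = 1774 + 2302 = 4076 t/h.
methanol in = 1774×0.312 + 2302×0.111 = 809.01 t/h.
methanol mass fraction in F7 = 809.01/4076 = 0.198.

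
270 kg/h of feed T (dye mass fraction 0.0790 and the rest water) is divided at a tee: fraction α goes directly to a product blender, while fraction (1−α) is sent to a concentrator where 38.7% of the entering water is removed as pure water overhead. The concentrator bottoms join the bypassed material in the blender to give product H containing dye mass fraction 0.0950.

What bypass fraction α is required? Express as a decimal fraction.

All 270×0.079 = 21.33 kg/h of dye reaches H, so H = 21.33/0.095 = 224.53 kg/h and vapour = 45.474 kg/h.
The evaporator receives (1−α)·270 of feed at 0.921 water and removes 0.387 of that water:
0.387×0.921×(1−α)×270 = 45.474
(1−α) = 45.474/96.235 = 0.4725;  α = 0.5275.

0.527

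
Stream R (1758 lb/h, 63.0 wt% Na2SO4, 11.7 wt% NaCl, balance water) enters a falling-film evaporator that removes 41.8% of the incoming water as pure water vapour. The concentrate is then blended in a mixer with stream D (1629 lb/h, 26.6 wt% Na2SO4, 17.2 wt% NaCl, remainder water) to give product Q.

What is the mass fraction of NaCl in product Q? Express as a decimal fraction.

0.152

Vapour removed = 0.418×0.253×1758 = 185.92 lb/h; concentrate = 1572.1 lb/h.
NaCl reaching the mixer = 205.69 (from concentrate) + 1629×0.172 = 485.87 lb/h.
Product flow = 1572.1 + 1629 = 3201.1 lb/h; NaCl fraction = 0.152.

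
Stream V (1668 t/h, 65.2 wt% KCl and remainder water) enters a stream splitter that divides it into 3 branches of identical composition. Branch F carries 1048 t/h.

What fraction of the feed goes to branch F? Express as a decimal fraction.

0.628

Fraction to F = 1048/1668 = 0.6283.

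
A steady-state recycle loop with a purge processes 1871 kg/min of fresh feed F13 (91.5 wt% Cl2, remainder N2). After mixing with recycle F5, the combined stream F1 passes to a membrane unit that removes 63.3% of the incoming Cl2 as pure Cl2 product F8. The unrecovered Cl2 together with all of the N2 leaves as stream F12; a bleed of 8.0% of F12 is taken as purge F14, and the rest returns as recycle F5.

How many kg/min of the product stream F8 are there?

1636 kg/min

Cl2 in F1: m_A = 1871×0.915 + (1−0.080)·(1−0.633)·m_A, so m_A = 1712/0.6624 = 2584.6 kg/min.
Product F8 = 0.633×2584.6 = 1636.1 kg/min.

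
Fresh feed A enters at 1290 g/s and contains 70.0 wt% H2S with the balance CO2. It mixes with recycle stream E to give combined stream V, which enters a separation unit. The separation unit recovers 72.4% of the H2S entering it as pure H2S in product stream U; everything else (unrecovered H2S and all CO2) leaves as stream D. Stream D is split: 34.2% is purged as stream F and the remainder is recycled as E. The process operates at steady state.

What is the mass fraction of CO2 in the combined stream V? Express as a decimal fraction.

CO2 enters only via A and leaves only via the purge: 1290×0.300 = 0.342×(CO2 in D), and the separation unit passes all CO2, so CO2 in V = CO2 in D = 1131.6 g/s.
H2S in V: m_A = 1290×0.700 + (1−0.342)·(1−0.724)·m_A, so m_A = 903/0.8184 = 1103.4 g/s.
V = 1103.4 + 1131.6 = 2235 g/s.
CO2 fraction in V = 1131.6/2235 = 0.5063.

0.5063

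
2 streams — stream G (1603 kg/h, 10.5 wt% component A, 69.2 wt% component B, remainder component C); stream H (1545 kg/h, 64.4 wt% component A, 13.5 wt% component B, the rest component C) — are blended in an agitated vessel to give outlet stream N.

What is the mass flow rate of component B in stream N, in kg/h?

1318 kg/h

component B out = component B in = 1603×0.692 + 1545×0.135 = 1317.9 kg/h.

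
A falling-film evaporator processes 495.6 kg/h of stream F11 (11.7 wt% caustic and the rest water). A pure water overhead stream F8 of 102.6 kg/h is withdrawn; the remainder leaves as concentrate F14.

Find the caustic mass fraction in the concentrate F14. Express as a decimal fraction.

0.148

caustic is not removed: 495.6×0.117 = 57.985 kg/h of caustic enters F14.
Concentrate = 495.6 − 102.6 = 393 kg/h.
Mass fraction = 57.985/393 = 0.148.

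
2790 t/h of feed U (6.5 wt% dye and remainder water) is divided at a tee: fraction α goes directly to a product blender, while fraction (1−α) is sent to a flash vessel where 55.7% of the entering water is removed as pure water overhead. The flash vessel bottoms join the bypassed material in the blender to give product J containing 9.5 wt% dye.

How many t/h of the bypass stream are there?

All 2790×0.065 = 181.35 t/h of dye reaches J, so J = 181.35/0.095 = 1908.9 t/h and vapour = 881.05 t/h.
The evaporator receives (1−α)·2790 of feed at 0.935 water and removes 0.557 of that water:
0.557×0.935×(1−α)×2790 = 881.05
(1−α) = 881.05/1453 = 0.6064;  α = 0.3936.
Bypass flow = 0.3936×2790 = 1098.3 t/h.

1098 t/h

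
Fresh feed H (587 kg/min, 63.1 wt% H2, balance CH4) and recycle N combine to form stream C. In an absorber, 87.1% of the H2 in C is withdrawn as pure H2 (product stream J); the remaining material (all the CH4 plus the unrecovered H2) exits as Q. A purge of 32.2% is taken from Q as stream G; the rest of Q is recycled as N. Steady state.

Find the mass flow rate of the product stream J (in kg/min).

353.5 kg/min

H2 in C: m_A = 587×0.631 + (1−0.322)·(1−0.871)·m_A, so m_A = 370.4/0.9125 = 405.9 kg/min.
Product J = 0.871×405.9 = 353.54 kg/min.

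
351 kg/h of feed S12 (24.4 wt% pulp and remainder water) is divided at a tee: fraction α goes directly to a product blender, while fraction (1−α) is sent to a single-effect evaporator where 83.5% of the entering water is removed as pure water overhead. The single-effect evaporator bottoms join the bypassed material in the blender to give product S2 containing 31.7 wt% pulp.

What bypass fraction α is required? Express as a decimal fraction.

0.635

All 351×0.244 = 85.644 kg/h of pulp reaches S2, so S2 = 85.644/0.317 = 270.17 kg/h and vapour = 80.83 kg/h.
The evaporator receives (1−α)·351 of feed at 0.756 water and removes 0.835 of that water:
0.835×0.756×(1−α)×351 = 80.83
(1−α) = 80.83/221.57 = 0.3648;  α = 0.6352.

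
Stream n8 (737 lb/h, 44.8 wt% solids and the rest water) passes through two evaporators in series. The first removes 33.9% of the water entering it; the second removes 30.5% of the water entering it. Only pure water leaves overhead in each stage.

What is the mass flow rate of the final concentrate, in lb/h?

water in feed = 737×0.552 = 406.82 lb/h.
After stage 1: water left = (1−0.339)×406.82 = 268.91; stream total = 599.09 lb/h.
After stage 2: water left = (1−0.305)×268.91 = 186.89; final concentrate = 517.07 lb/h.

517.1 lb/h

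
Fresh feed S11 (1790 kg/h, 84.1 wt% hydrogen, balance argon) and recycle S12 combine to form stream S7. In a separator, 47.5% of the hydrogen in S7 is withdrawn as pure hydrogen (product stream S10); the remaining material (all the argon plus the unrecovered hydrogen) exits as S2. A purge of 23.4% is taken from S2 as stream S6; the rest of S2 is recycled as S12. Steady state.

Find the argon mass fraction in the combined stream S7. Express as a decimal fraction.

0.3257

argon enters only via S11 and leaves only via the purge: 1790×0.159 = 0.234×(argon in S2), and the separator passes all argon, so argon in S7 = argon in S2 = 1216.3 kg/h.
hydrogen in S7: m_A = 1790×0.841 + (1−0.234)·(1−0.475)·m_A, so m_A = 1505.4/0.5978 = 2518 kg/h.
S7 = 2518 + 1216.3 = 3734.3 kg/h.
argon fraction in S7 = 1216.3/3734.3 = 0.3257.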